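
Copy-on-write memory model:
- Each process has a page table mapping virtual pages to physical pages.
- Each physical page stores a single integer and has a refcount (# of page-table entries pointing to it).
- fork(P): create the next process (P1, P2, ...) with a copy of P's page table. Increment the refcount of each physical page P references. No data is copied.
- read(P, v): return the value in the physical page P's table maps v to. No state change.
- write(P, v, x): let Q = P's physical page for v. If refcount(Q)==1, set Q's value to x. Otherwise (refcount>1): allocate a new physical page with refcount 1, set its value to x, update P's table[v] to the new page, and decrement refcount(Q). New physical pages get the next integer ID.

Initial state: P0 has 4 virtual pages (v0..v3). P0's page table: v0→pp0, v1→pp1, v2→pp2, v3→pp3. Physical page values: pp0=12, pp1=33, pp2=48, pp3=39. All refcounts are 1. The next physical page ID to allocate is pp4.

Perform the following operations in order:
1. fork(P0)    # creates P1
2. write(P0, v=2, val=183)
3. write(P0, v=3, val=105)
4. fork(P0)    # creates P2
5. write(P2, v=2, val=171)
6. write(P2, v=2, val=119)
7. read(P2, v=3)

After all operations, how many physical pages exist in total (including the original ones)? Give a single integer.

Answer: 7

Derivation:
Op 1: fork(P0) -> P1. 4 ppages; refcounts: pp0:2 pp1:2 pp2:2 pp3:2
Op 2: write(P0, v2, 183). refcount(pp2)=2>1 -> COPY to pp4. 5 ppages; refcounts: pp0:2 pp1:2 pp2:1 pp3:2 pp4:1
Op 3: write(P0, v3, 105). refcount(pp3)=2>1 -> COPY to pp5. 6 ppages; refcounts: pp0:2 pp1:2 pp2:1 pp3:1 pp4:1 pp5:1
Op 4: fork(P0) -> P2. 6 ppages; refcounts: pp0:3 pp1:3 pp2:1 pp3:1 pp4:2 pp5:2
Op 5: write(P2, v2, 171). refcount(pp4)=2>1 -> COPY to pp6. 7 ppages; refcounts: pp0:3 pp1:3 pp2:1 pp3:1 pp4:1 pp5:2 pp6:1
Op 6: write(P2, v2, 119). refcount(pp6)=1 -> write in place. 7 ppages; refcounts: pp0:3 pp1:3 pp2:1 pp3:1 pp4:1 pp5:2 pp6:1
Op 7: read(P2, v3) -> 105. No state change.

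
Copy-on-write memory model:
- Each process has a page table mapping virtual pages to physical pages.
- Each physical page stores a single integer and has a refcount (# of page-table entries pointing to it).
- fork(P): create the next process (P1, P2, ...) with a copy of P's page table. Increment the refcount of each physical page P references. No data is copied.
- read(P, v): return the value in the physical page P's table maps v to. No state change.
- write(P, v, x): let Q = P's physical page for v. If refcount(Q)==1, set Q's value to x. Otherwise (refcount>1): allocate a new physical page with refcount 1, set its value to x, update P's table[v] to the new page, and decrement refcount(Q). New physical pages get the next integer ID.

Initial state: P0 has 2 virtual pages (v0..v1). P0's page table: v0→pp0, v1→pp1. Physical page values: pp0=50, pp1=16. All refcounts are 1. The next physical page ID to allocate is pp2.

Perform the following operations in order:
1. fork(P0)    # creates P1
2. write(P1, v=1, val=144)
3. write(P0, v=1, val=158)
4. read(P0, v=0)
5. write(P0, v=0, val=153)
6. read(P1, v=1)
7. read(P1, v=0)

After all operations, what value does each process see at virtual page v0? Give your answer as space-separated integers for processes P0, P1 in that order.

Answer: 153 50

Derivation:
Op 1: fork(P0) -> P1. 2 ppages; refcounts: pp0:2 pp1:2
Op 2: write(P1, v1, 144). refcount(pp1)=2>1 -> COPY to pp2. 3 ppages; refcounts: pp0:2 pp1:1 pp2:1
Op 3: write(P0, v1, 158). refcount(pp1)=1 -> write in place. 3 ppages; refcounts: pp0:2 pp1:1 pp2:1
Op 4: read(P0, v0) -> 50. No state change.
Op 5: write(P0, v0, 153). refcount(pp0)=2>1 -> COPY to pp3. 4 ppages; refcounts: pp0:1 pp1:1 pp2:1 pp3:1
Op 6: read(P1, v1) -> 144. No state change.
Op 7: read(P1, v0) -> 50. No state change.
P0: v0 -> pp3 = 153
P1: v0 -> pp0 = 50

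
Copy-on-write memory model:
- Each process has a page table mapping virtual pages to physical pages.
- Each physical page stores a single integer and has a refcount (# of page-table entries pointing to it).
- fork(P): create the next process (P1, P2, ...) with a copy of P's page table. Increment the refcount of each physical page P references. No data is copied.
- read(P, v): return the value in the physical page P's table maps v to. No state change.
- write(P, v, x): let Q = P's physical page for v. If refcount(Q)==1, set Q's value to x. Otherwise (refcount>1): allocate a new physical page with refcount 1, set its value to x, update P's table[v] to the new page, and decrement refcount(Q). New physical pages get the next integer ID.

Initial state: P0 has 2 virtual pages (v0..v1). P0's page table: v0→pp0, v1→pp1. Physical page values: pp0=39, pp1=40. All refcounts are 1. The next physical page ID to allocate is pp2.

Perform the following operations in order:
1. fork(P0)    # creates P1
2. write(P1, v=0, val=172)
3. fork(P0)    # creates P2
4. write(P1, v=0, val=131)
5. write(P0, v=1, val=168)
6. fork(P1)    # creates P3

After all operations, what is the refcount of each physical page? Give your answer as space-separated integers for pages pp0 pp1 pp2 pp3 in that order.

Op 1: fork(P0) -> P1. 2 ppages; refcounts: pp0:2 pp1:2
Op 2: write(P1, v0, 172). refcount(pp0)=2>1 -> COPY to pp2. 3 ppages; refcounts: pp0:1 pp1:2 pp2:1
Op 3: fork(P0) -> P2. 3 ppages; refcounts: pp0:2 pp1:3 pp2:1
Op 4: write(P1, v0, 131). refcount(pp2)=1 -> write in place. 3 ppages; refcounts: pp0:2 pp1:3 pp2:1
Op 5: write(P0, v1, 168). refcount(pp1)=3>1 -> COPY to pp3. 4 ppages; refcounts: pp0:2 pp1:2 pp2:1 pp3:1
Op 6: fork(P1) -> P3. 4 ppages; refcounts: pp0:2 pp1:3 pp2:2 pp3:1

Answer: 2 3 2 1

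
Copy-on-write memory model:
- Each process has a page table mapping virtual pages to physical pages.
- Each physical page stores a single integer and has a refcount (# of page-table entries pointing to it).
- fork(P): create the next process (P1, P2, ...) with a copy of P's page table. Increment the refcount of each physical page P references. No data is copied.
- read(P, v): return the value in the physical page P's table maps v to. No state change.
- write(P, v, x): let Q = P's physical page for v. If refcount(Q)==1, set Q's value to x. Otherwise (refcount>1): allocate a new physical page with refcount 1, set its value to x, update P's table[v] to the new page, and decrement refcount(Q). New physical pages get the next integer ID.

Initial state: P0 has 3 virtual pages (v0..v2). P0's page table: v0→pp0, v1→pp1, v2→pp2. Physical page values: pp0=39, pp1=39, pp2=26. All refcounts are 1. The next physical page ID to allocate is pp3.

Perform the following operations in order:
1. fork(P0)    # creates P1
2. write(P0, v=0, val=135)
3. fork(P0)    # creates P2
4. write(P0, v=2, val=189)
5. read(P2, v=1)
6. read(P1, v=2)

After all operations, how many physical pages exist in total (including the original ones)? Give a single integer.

Op 1: fork(P0) -> P1. 3 ppages; refcounts: pp0:2 pp1:2 pp2:2
Op 2: write(P0, v0, 135). refcount(pp0)=2>1 -> COPY to pp3. 4 ppages; refcounts: pp0:1 pp1:2 pp2:2 pp3:1
Op 3: fork(P0) -> P2. 4 ppages; refcounts: pp0:1 pp1:3 pp2:3 pp3:2
Op 4: write(P0, v2, 189). refcount(pp2)=3>1 -> COPY to pp4. 5 ppages; refcounts: pp0:1 pp1:3 pp2:2 pp3:2 pp4:1
Op 5: read(P2, v1) -> 39. No state change.
Op 6: read(P1, v2) -> 26. No state change.

Answer: 5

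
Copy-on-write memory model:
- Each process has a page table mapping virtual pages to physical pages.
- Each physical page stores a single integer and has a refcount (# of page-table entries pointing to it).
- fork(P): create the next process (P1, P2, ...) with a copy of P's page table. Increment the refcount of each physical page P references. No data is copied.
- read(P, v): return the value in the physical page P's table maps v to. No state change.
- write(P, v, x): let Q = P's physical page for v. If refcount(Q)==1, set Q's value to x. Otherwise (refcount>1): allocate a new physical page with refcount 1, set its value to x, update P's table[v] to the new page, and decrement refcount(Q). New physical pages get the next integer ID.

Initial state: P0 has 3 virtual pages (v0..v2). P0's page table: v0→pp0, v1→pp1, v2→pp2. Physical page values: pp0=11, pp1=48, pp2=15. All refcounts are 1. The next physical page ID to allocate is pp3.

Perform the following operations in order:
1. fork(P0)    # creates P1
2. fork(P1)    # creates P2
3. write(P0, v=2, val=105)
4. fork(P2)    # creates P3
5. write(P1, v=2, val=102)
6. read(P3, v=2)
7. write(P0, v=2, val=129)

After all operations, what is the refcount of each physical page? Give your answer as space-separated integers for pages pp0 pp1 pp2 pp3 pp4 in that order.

Answer: 4 4 2 1 1

Derivation:
Op 1: fork(P0) -> P1. 3 ppages; refcounts: pp0:2 pp1:2 pp2:2
Op 2: fork(P1) -> P2. 3 ppages; refcounts: pp0:3 pp1:3 pp2:3
Op 3: write(P0, v2, 105). refcount(pp2)=3>1 -> COPY to pp3. 4 ppages; refcounts: pp0:3 pp1:3 pp2:2 pp3:1
Op 4: fork(P2) -> P3. 4 ppages; refcounts: pp0:4 pp1:4 pp2:3 pp3:1
Op 5: write(P1, v2, 102). refcount(pp2)=3>1 -> COPY to pp4. 5 ppages; refcounts: pp0:4 pp1:4 pp2:2 pp3:1 pp4:1
Op 6: read(P3, v2) -> 15. No state change.
Op 7: write(P0, v2, 129). refcount(pp3)=1 -> write in place. 5 ppages; refcounts: pp0:4 pp1:4 pp2:2 pp3:1 pp4:1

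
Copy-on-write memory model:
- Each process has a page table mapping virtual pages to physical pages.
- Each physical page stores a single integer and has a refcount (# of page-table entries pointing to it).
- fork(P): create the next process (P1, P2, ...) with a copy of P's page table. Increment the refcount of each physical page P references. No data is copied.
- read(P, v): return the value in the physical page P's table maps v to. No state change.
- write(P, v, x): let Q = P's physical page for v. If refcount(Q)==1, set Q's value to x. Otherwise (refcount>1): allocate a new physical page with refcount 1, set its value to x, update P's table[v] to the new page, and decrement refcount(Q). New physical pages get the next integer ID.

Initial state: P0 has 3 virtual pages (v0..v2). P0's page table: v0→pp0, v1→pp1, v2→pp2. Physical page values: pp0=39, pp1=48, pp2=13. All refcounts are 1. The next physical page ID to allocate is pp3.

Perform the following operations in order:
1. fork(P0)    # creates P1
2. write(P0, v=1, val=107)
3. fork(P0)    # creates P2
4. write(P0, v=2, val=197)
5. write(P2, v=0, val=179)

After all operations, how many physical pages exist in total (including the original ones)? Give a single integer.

Answer: 6

Derivation:
Op 1: fork(P0) -> P1. 3 ppages; refcounts: pp0:2 pp1:2 pp2:2
Op 2: write(P0, v1, 107). refcount(pp1)=2>1 -> COPY to pp3. 4 ppages; refcounts: pp0:2 pp1:1 pp2:2 pp3:1
Op 3: fork(P0) -> P2. 4 ppages; refcounts: pp0:3 pp1:1 pp2:3 pp3:2
Op 4: write(P0, v2, 197). refcount(pp2)=3>1 -> COPY to pp4. 5 ppages; refcounts: pp0:3 pp1:1 pp2:2 pp3:2 pp4:1
Op 5: write(P2, v0, 179). refcount(pp0)=3>1 -> COPY to pp5. 6 ppages; refcounts: pp0:2 pp1:1 pp2:2 pp3:2 pp4:1 pp5:1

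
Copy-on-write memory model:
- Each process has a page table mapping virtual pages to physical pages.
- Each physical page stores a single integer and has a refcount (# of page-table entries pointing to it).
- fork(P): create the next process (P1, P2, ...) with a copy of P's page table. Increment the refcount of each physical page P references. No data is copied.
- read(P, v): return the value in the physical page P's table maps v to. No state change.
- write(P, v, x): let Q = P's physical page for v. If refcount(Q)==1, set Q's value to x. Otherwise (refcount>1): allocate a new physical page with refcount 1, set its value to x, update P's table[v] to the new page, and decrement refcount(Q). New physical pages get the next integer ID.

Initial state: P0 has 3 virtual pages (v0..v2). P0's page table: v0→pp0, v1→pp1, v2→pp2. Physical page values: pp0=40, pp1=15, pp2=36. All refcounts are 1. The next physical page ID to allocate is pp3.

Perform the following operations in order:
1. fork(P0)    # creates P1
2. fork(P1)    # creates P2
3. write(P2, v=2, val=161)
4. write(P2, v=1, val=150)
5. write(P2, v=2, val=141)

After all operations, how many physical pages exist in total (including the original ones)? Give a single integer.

Answer: 5

Derivation:
Op 1: fork(P0) -> P1. 3 ppages; refcounts: pp0:2 pp1:2 pp2:2
Op 2: fork(P1) -> P2. 3 ppages; refcounts: pp0:3 pp1:3 pp2:3
Op 3: write(P2, v2, 161). refcount(pp2)=3>1 -> COPY to pp3. 4 ppages; refcounts: pp0:3 pp1:3 pp2:2 pp3:1
Op 4: write(P2, v1, 150). refcount(pp1)=3>1 -> COPY to pp4. 5 ppages; refcounts: pp0:3 pp1:2 pp2:2 pp3:1 pp4:1
Op 5: write(P2, v2, 141). refcount(pp3)=1 -> write in place. 5 ppages; refcounts: pp0:3 pp1:2 pp2:2 pp3:1 pp4:1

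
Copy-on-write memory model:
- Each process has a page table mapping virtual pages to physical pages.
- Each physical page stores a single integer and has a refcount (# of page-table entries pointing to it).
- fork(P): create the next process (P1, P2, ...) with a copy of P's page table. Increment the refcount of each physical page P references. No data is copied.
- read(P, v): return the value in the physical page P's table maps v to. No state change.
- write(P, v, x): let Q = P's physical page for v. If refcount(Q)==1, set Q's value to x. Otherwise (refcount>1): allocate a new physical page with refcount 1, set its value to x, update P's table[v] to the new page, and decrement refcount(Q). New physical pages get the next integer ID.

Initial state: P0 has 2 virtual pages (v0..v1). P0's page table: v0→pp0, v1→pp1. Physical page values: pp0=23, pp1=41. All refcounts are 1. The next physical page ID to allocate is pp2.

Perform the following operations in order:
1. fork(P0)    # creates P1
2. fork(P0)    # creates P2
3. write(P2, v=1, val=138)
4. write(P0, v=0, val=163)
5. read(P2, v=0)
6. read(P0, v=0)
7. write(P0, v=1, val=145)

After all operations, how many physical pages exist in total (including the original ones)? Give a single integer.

Answer: 5

Derivation:
Op 1: fork(P0) -> P1. 2 ppages; refcounts: pp0:2 pp1:2
Op 2: fork(P0) -> P2. 2 ppages; refcounts: pp0:3 pp1:3
Op 3: write(P2, v1, 138). refcount(pp1)=3>1 -> COPY to pp2. 3 ppages; refcounts: pp0:3 pp1:2 pp2:1
Op 4: write(P0, v0, 163). refcount(pp0)=3>1 -> COPY to pp3. 4 ppages; refcounts: pp0:2 pp1:2 pp2:1 pp3:1
Op 5: read(P2, v0) -> 23. No state change.
Op 6: read(P0, v0) -> 163. No state change.
Op 7: write(P0, v1, 145). refcount(pp1)=2>1 -> COPY to pp4. 5 ppages; refcounts: pp0:2 pp1:1 pp2:1 pp3:1 pp4:1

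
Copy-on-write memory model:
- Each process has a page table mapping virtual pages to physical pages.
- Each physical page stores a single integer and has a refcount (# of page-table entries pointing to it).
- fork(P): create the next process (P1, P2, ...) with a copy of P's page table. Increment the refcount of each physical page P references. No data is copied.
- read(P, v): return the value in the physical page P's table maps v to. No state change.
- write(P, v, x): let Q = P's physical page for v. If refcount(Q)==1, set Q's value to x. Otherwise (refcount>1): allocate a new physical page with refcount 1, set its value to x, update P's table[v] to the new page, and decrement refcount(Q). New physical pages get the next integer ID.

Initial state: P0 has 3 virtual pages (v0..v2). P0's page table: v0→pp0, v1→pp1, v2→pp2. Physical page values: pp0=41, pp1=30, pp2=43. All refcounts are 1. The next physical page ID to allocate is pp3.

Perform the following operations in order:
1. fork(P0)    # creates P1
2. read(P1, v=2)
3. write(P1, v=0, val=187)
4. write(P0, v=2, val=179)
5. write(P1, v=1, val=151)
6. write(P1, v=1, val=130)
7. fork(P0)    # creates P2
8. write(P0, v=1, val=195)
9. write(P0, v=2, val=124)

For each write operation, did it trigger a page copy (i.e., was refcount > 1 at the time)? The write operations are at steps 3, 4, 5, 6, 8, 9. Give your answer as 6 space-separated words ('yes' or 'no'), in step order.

Op 1: fork(P0) -> P1. 3 ppages; refcounts: pp0:2 pp1:2 pp2:2
Op 2: read(P1, v2) -> 43. No state change.
Op 3: write(P1, v0, 187). refcount(pp0)=2>1 -> COPY to pp3. 4 ppages; refcounts: pp0:1 pp1:2 pp2:2 pp3:1
Op 4: write(P0, v2, 179). refcount(pp2)=2>1 -> COPY to pp4. 5 ppages; refcounts: pp0:1 pp1:2 pp2:1 pp3:1 pp4:1
Op 5: write(P1, v1, 151). refcount(pp1)=2>1 -> COPY to pp5. 6 ppages; refcounts: pp0:1 pp1:1 pp2:1 pp3:1 pp4:1 pp5:1
Op 6: write(P1, v1, 130). refcount(pp5)=1 -> write in place. 6 ppages; refcounts: pp0:1 pp1:1 pp2:1 pp3:1 pp4:1 pp5:1
Op 7: fork(P0) -> P2. 6 ppages; refcounts: pp0:2 pp1:2 pp2:1 pp3:1 pp4:2 pp5:1
Op 8: write(P0, v1, 195). refcount(pp1)=2>1 -> COPY to pp6. 7 ppages; refcounts: pp0:2 pp1:1 pp2:1 pp3:1 pp4:2 pp5:1 pp6:1
Op 9: write(P0, v2, 124). refcount(pp4)=2>1 -> COPY to pp7. 8 ppages; refcounts: pp0:2 pp1:1 pp2:1 pp3:1 pp4:1 pp5:1 pp6:1 pp7:1

yes yes yes no yes yes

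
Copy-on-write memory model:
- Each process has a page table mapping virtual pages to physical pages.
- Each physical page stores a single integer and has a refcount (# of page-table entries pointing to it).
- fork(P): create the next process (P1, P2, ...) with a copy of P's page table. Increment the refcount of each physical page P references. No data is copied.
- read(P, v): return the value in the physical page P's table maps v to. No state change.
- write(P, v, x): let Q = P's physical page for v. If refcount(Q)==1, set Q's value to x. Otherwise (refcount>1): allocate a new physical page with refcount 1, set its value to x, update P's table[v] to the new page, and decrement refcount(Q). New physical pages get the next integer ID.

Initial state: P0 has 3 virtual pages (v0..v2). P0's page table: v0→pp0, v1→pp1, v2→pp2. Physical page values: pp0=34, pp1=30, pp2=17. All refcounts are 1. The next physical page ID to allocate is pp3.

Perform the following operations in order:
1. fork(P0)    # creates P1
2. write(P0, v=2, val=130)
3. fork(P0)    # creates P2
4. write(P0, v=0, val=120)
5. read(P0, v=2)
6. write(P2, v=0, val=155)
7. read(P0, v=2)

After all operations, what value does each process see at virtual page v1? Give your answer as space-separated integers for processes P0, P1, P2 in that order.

Answer: 30 30 30

Derivation:
Op 1: fork(P0) -> P1. 3 ppages; refcounts: pp0:2 pp1:2 pp2:2
Op 2: write(P0, v2, 130). refcount(pp2)=2>1 -> COPY to pp3. 4 ppages; refcounts: pp0:2 pp1:2 pp2:1 pp3:1
Op 3: fork(P0) -> P2. 4 ppages; refcounts: pp0:3 pp1:3 pp2:1 pp3:2
Op 4: write(P0, v0, 120). refcount(pp0)=3>1 -> COPY to pp4. 5 ppages; refcounts: pp0:2 pp1:3 pp2:1 pp3:2 pp4:1
Op 5: read(P0, v2) -> 130. No state change.
Op 6: write(P2, v0, 155). refcount(pp0)=2>1 -> COPY to pp5. 6 ppages; refcounts: pp0:1 pp1:3 pp2:1 pp3:2 pp4:1 pp5:1
Op 7: read(P0, v2) -> 130. No state change.
P0: v1 -> pp1 = 30
P1: v1 -> pp1 = 30
P2: v1 -> pp1 = 30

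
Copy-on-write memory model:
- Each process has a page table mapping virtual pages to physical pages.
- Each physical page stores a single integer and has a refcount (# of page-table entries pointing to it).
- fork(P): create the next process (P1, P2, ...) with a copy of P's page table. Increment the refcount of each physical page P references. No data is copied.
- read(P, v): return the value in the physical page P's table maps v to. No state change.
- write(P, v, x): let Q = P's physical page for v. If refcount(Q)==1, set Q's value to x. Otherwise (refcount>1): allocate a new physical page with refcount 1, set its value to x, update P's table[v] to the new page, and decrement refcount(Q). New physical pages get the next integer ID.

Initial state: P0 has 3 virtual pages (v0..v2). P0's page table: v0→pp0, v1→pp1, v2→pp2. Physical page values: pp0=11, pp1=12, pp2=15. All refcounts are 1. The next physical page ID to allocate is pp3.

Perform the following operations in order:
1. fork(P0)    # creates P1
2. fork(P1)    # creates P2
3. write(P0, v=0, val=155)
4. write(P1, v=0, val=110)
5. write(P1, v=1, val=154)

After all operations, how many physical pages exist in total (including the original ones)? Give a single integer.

Op 1: fork(P0) -> P1. 3 ppages; refcounts: pp0:2 pp1:2 pp2:2
Op 2: fork(P1) -> P2. 3 ppages; refcounts: pp0:3 pp1:3 pp2:3
Op 3: write(P0, v0, 155). refcount(pp0)=3>1 -> COPY to pp3. 4 ppages; refcounts: pp0:2 pp1:3 pp2:3 pp3:1
Op 4: write(P1, v0, 110). refcount(pp0)=2>1 -> COPY to pp4. 5 ppages; refcounts: pp0:1 pp1:3 pp2:3 pp3:1 pp4:1
Op 5: write(P1, v1, 154). refcount(pp1)=3>1 -> COPY to pp5. 6 ppages; refcounts: pp0:1 pp1:2 pp2:3 pp3:1 pp4:1 pp5:1

Answer: 6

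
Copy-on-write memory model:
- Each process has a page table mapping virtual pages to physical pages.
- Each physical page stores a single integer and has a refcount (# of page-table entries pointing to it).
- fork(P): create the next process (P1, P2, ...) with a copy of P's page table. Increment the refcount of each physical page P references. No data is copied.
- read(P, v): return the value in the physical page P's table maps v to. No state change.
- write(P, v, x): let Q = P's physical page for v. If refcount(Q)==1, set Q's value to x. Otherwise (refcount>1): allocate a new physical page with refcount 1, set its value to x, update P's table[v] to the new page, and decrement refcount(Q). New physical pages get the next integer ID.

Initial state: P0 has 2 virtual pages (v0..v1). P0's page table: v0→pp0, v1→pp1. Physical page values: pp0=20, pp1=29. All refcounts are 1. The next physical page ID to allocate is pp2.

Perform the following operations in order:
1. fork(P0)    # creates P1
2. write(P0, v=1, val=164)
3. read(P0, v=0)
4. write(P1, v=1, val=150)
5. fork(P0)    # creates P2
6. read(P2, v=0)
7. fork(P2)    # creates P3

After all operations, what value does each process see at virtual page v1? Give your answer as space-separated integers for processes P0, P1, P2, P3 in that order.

Answer: 164 150 164 164

Derivation:
Op 1: fork(P0) -> P1. 2 ppages; refcounts: pp0:2 pp1:2
Op 2: write(P0, v1, 164). refcount(pp1)=2>1 -> COPY to pp2. 3 ppages; refcounts: pp0:2 pp1:1 pp2:1
Op 3: read(P0, v0) -> 20. No state change.
Op 4: write(P1, v1, 150). refcount(pp1)=1 -> write in place. 3 ppages; refcounts: pp0:2 pp1:1 pp2:1
Op 5: fork(P0) -> P2. 3 ppages; refcounts: pp0:3 pp1:1 pp2:2
Op 6: read(P2, v0) -> 20. No state change.
Op 7: fork(P2) -> P3. 3 ppages; refcounts: pp0:4 pp1:1 pp2:3
P0: v1 -> pp2 = 164
P1: v1 -> pp1 = 150
P2: v1 -> pp2 = 164
P3: v1 -> pp2 = 164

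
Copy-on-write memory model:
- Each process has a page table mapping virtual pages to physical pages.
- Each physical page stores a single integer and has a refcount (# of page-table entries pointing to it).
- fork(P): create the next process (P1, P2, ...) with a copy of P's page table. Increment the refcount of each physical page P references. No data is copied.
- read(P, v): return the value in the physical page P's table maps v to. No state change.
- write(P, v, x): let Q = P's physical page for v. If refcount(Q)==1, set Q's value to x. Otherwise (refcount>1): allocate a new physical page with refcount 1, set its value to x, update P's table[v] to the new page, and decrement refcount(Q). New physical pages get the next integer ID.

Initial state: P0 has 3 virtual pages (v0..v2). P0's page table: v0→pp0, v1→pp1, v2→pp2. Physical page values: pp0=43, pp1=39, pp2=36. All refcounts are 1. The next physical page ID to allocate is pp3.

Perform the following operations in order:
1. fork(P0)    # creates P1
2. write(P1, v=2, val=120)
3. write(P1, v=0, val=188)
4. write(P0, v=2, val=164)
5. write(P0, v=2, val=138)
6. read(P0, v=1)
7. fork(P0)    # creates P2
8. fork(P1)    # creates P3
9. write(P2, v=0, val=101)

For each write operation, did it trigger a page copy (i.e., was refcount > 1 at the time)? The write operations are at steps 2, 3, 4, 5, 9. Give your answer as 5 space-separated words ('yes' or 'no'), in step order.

Op 1: fork(P0) -> P1. 3 ppages; refcounts: pp0:2 pp1:2 pp2:2
Op 2: write(P1, v2, 120). refcount(pp2)=2>1 -> COPY to pp3. 4 ppages; refcounts: pp0:2 pp1:2 pp2:1 pp3:1
Op 3: write(P1, v0, 188). refcount(pp0)=2>1 -> COPY to pp4. 5 ppages; refcounts: pp0:1 pp1:2 pp2:1 pp3:1 pp4:1
Op 4: write(P0, v2, 164). refcount(pp2)=1 -> write in place. 5 ppages; refcounts: pp0:1 pp1:2 pp2:1 pp3:1 pp4:1
Op 5: write(P0, v2, 138). refcount(pp2)=1 -> write in place. 5 ppages; refcounts: pp0:1 pp1:2 pp2:1 pp3:1 pp4:1
Op 6: read(P0, v1) -> 39. No state change.
Op 7: fork(P0) -> P2. 5 ppages; refcounts: pp0:2 pp1:3 pp2:2 pp3:1 pp4:1
Op 8: fork(P1) -> P3. 5 ppages; refcounts: pp0:2 pp1:4 pp2:2 pp3:2 pp4:2
Op 9: write(P2, v0, 101). refcount(pp0)=2>1 -> COPY to pp5. 6 ppages; refcounts: pp0:1 pp1:4 pp2:2 pp3:2 pp4:2 pp5:1

yes yes no no yes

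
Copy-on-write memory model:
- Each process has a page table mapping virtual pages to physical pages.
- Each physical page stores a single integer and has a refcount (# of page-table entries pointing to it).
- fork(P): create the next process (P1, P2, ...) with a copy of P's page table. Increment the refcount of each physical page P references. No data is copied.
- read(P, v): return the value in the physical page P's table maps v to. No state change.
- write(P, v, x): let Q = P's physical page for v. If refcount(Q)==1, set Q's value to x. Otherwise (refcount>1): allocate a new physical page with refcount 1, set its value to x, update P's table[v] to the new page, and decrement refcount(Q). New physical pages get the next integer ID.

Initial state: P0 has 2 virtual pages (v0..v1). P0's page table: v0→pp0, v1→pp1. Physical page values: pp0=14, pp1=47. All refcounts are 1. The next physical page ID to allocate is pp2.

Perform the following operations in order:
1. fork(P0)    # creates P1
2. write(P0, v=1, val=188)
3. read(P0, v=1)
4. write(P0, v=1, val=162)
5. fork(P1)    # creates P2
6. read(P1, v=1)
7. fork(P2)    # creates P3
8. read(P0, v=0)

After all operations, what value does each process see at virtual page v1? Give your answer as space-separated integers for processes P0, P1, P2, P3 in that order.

Op 1: fork(P0) -> P1. 2 ppages; refcounts: pp0:2 pp1:2
Op 2: write(P0, v1, 188). refcount(pp1)=2>1 -> COPY to pp2. 3 ppages; refcounts: pp0:2 pp1:1 pp2:1
Op 3: read(P0, v1) -> 188. No state change.
Op 4: write(P0, v1, 162). refcount(pp2)=1 -> write in place. 3 ppages; refcounts: pp0:2 pp1:1 pp2:1
Op 5: fork(P1) -> P2. 3 ppages; refcounts: pp0:3 pp1:2 pp2:1
Op 6: read(P1, v1) -> 47. No state change.
Op 7: fork(P2) -> P3. 3 ppages; refcounts: pp0:4 pp1:3 pp2:1
Op 8: read(P0, v0) -> 14. No state change.
P0: v1 -> pp2 = 162
P1: v1 -> pp1 = 47
P2: v1 -> pp1 = 47
P3: v1 -> pp1 = 47

Answer: 162 47 47 47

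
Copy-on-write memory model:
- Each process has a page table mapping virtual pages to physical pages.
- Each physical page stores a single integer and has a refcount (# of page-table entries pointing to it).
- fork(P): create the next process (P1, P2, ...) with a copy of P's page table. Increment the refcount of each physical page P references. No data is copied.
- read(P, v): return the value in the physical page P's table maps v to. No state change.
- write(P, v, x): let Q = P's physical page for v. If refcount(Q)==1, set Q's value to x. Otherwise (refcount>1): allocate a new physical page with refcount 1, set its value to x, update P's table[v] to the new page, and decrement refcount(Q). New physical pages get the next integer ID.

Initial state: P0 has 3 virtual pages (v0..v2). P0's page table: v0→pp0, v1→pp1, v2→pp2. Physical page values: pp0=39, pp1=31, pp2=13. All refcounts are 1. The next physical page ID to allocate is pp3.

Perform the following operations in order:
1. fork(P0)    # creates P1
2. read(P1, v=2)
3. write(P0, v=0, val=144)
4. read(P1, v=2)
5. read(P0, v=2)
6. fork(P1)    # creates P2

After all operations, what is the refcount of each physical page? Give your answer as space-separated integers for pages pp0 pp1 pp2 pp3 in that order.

Op 1: fork(P0) -> P1. 3 ppages; refcounts: pp0:2 pp1:2 pp2:2
Op 2: read(P1, v2) -> 13. No state change.
Op 3: write(P0, v0, 144). refcount(pp0)=2>1 -> COPY to pp3. 4 ppages; refcounts: pp0:1 pp1:2 pp2:2 pp3:1
Op 4: read(P1, v2) -> 13. No state change.
Op 5: read(P0, v2) -> 13. No state change.
Op 6: fork(P1) -> P2. 4 ppages; refcounts: pp0:2 pp1:3 pp2:3 pp3:1

Answer: 2 3 3 1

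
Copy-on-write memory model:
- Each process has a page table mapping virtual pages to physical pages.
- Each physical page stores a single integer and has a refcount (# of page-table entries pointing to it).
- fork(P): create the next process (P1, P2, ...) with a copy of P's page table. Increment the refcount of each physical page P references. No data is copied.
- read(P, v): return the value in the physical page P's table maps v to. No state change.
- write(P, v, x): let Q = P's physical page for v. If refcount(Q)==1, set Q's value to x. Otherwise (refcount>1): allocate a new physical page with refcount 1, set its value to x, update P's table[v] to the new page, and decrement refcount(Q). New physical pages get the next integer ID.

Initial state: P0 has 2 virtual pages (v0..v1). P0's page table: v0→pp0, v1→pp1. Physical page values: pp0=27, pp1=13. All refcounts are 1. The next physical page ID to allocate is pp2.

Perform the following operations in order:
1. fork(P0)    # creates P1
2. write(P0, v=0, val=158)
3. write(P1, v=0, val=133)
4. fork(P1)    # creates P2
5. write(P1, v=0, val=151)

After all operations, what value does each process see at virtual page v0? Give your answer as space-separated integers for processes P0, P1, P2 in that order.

Op 1: fork(P0) -> P1. 2 ppages; refcounts: pp0:2 pp1:2
Op 2: write(P0, v0, 158). refcount(pp0)=2>1 -> COPY to pp2. 3 ppages; refcounts: pp0:1 pp1:2 pp2:1
Op 3: write(P1, v0, 133). refcount(pp0)=1 -> write in place. 3 ppages; refcounts: pp0:1 pp1:2 pp2:1
Op 4: fork(P1) -> P2. 3 ppages; refcounts: pp0:2 pp1:3 pp2:1
Op 5: write(P1, v0, 151). refcount(pp0)=2>1 -> COPY to pp3. 4 ppages; refcounts: pp0:1 pp1:3 pp2:1 pp3:1
P0: v0 -> pp2 = 158
P1: v0 -> pp3 = 151
P2: v0 -> pp0 = 133

Answer: 158 151 133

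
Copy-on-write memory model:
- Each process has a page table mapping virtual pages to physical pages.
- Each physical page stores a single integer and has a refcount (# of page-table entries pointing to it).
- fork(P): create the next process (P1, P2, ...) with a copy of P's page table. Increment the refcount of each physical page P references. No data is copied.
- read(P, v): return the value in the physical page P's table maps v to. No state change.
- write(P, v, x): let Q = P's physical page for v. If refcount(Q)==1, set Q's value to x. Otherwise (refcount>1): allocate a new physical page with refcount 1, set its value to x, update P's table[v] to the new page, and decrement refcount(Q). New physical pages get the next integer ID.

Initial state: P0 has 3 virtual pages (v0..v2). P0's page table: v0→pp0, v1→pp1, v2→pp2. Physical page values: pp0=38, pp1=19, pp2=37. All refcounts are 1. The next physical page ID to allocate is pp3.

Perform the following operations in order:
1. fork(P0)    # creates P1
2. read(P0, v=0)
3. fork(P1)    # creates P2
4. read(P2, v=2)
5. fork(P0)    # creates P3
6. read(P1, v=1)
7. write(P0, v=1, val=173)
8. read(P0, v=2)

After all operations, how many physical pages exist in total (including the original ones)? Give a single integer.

Op 1: fork(P0) -> P1. 3 ppages; refcounts: pp0:2 pp1:2 pp2:2
Op 2: read(P0, v0) -> 38. No state change.
Op 3: fork(P1) -> P2. 3 ppages; refcounts: pp0:3 pp1:3 pp2:3
Op 4: read(P2, v2) -> 37. No state change.
Op 5: fork(P0) -> P3. 3 ppages; refcounts: pp0:4 pp1:4 pp2:4
Op 6: read(P1, v1) -> 19. No state change.
Op 7: write(P0, v1, 173). refcount(pp1)=4>1 -> COPY to pp3. 4 ppages; refcounts: pp0:4 pp1:3 pp2:4 pp3:1
Op 8: read(P0, v2) -> 37. No state change.

Answer: 4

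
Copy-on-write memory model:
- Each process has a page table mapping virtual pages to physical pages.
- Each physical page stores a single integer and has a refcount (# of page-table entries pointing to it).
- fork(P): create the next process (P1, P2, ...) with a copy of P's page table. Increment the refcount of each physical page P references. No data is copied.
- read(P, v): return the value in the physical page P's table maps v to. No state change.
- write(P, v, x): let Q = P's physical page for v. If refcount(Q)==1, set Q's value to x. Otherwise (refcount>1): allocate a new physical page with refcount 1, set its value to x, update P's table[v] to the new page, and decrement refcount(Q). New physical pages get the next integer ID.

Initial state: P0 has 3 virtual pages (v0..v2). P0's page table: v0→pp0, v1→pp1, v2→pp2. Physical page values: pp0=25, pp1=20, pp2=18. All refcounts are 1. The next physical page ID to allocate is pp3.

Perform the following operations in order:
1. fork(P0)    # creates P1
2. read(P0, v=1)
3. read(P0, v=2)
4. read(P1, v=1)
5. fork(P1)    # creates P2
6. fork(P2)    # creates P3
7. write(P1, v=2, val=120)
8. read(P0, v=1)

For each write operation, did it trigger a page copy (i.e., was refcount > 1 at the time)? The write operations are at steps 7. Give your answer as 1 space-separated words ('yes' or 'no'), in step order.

Op 1: fork(P0) -> P1. 3 ppages; refcounts: pp0:2 pp1:2 pp2:2
Op 2: read(P0, v1) -> 20. No state change.
Op 3: read(P0, v2) -> 18. No state change.
Op 4: read(P1, v1) -> 20. No state change.
Op 5: fork(P1) -> P2. 3 ppages; refcounts: pp0:3 pp1:3 pp2:3
Op 6: fork(P2) -> P3. 3 ppages; refcounts: pp0:4 pp1:4 pp2:4
Op 7: write(P1, v2, 120). refcount(pp2)=4>1 -> COPY to pp3. 4 ppages; refcounts: pp0:4 pp1:4 pp2:3 pp3:1
Op 8: read(P0, v1) -> 20. No state change.

yes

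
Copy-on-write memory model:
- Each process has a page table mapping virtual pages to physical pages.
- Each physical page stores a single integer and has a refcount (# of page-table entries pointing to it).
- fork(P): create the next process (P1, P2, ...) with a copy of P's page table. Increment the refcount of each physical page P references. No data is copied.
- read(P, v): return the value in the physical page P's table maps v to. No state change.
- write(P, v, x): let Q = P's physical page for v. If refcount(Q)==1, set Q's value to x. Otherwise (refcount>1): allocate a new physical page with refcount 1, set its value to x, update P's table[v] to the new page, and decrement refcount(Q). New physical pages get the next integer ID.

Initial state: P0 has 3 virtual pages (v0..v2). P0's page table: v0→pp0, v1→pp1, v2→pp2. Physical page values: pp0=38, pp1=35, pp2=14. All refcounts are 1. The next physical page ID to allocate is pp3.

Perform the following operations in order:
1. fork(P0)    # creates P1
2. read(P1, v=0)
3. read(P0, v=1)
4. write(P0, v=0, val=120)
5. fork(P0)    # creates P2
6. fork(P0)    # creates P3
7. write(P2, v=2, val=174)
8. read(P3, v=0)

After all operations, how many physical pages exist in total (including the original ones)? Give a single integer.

Op 1: fork(P0) -> P1. 3 ppages; refcounts: pp0:2 pp1:2 pp2:2
Op 2: read(P1, v0) -> 38. No state change.
Op 3: read(P0, v1) -> 35. No state change.
Op 4: write(P0, v0, 120). refcount(pp0)=2>1 -> COPY to pp3. 4 ppages; refcounts: pp0:1 pp1:2 pp2:2 pp3:1
Op 5: fork(P0) -> P2. 4 ppages; refcounts: pp0:1 pp1:3 pp2:3 pp3:2
Op 6: fork(P0) -> P3. 4 ppages; refcounts: pp0:1 pp1:4 pp2:4 pp3:3
Op 7: write(P2, v2, 174). refcount(pp2)=4>1 -> COPY to pp4. 5 ppages; refcounts: pp0:1 pp1:4 pp2:3 pp3:3 pp4:1
Op 8: read(P3, v0) -> 120. No state change.

Answer: 5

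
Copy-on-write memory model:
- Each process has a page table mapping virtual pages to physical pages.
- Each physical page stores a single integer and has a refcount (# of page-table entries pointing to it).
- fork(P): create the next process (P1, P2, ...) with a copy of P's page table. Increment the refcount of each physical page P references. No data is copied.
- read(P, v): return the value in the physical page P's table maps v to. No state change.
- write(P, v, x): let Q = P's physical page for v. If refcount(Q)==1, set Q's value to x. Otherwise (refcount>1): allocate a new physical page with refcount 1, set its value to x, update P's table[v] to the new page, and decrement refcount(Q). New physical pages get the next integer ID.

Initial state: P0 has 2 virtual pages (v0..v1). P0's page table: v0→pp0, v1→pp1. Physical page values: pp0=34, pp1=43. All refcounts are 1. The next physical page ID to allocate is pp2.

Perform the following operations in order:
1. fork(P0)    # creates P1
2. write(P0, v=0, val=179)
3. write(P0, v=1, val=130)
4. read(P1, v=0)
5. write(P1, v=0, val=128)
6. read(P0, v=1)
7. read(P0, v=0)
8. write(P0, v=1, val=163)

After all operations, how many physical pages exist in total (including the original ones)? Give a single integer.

Op 1: fork(P0) -> P1. 2 ppages; refcounts: pp0:2 pp1:2
Op 2: write(P0, v0, 179). refcount(pp0)=2>1 -> COPY to pp2. 3 ppages; refcounts: pp0:1 pp1:2 pp2:1
Op 3: write(P0, v1, 130). refcount(pp1)=2>1 -> COPY to pp3. 4 ppages; refcounts: pp0:1 pp1:1 pp2:1 pp3:1
Op 4: read(P1, v0) -> 34. No state change.
Op 5: write(P1, v0, 128). refcount(pp0)=1 -> write in place. 4 ppages; refcounts: pp0:1 pp1:1 pp2:1 pp3:1
Op 6: read(P0, v1) -> 130. No state change.
Op 7: read(P0, v0) -> 179. No state change.
Op 8: write(P0, v1, 163). refcount(pp3)=1 -> write in place. 4 ppages; refcounts: pp0:1 pp1:1 pp2:1 pp3:1

Answer: 4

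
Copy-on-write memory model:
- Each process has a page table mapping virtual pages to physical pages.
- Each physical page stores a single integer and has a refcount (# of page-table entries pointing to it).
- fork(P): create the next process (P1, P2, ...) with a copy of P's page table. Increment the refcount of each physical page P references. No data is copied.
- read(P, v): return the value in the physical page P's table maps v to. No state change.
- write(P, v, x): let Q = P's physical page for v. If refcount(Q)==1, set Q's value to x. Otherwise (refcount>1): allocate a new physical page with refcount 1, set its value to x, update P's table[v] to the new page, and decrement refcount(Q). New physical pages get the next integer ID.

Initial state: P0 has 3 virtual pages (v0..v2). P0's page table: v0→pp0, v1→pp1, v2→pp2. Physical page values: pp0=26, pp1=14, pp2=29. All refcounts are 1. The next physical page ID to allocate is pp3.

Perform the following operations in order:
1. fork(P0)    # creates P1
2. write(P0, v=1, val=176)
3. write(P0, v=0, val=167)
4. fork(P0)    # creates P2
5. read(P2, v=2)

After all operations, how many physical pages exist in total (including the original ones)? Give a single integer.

Op 1: fork(P0) -> P1. 3 ppages; refcounts: pp0:2 pp1:2 pp2:2
Op 2: write(P0, v1, 176). refcount(pp1)=2>1 -> COPY to pp3. 4 ppages; refcounts: pp0:2 pp1:1 pp2:2 pp3:1
Op 3: write(P0, v0, 167). refcount(pp0)=2>1 -> COPY to pp4. 5 ppages; refcounts: pp0:1 pp1:1 pp2:2 pp3:1 pp4:1
Op 4: fork(P0) -> P2. 5 ppages; refcounts: pp0:1 pp1:1 pp2:3 pp3:2 pp4:2
Op 5: read(P2, v2) -> 29. No state change.

Answer: 5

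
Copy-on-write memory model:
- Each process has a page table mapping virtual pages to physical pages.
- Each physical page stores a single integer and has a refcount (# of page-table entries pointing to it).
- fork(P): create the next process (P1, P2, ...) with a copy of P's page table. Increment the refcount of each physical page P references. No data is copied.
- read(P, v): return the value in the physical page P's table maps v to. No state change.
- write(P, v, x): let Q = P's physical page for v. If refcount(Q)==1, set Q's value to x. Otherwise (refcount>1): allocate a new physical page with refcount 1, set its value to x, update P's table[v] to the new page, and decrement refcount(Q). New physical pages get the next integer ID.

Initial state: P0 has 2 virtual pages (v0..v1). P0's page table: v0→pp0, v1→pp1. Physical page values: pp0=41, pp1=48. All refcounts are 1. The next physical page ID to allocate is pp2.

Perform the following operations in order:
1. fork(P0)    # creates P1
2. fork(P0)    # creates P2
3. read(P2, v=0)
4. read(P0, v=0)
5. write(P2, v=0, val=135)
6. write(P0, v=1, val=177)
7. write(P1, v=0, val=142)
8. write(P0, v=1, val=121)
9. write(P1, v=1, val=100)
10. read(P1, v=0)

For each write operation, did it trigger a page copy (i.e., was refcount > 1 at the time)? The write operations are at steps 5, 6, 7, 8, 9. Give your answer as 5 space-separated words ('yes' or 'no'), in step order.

Op 1: fork(P0) -> P1. 2 ppages; refcounts: pp0:2 pp1:2
Op 2: fork(P0) -> P2. 2 ppages; refcounts: pp0:3 pp1:3
Op 3: read(P2, v0) -> 41. No state change.
Op 4: read(P0, v0) -> 41. No state change.
Op 5: write(P2, v0, 135). refcount(pp0)=3>1 -> COPY to pp2. 3 ppages; refcounts: pp0:2 pp1:3 pp2:1
Op 6: write(P0, v1, 177). refcount(pp1)=3>1 -> COPY to pp3. 4 ppages; refcounts: pp0:2 pp1:2 pp2:1 pp3:1
Op 7: write(P1, v0, 142). refcount(pp0)=2>1 -> COPY to pp4. 5 ppages; refcounts: pp0:1 pp1:2 pp2:1 pp3:1 pp4:1
Op 8: write(P0, v1, 121). refcount(pp3)=1 -> write in place. 5 ppages; refcounts: pp0:1 pp1:2 pp2:1 pp3:1 pp4:1
Op 9: write(P1, v1, 100). refcount(pp1)=2>1 -> COPY to pp5. 6 ppages; refcounts: pp0:1 pp1:1 pp2:1 pp3:1 pp4:1 pp5:1
Op 10: read(P1, v0) -> 142. No state change.

yes yes yes no yes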